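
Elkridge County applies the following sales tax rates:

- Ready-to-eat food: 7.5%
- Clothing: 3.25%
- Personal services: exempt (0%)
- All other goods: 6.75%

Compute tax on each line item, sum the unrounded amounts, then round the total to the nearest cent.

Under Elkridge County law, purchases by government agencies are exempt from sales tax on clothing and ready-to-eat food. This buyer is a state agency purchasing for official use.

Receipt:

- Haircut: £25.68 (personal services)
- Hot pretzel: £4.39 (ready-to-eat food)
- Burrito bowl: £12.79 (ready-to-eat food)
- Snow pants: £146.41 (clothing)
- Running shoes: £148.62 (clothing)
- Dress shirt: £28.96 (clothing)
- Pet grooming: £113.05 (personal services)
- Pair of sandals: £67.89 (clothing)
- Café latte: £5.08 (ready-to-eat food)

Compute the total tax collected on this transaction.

Haircut £25.68: personal services → 0% → £0.00
Hot pretzel £4.39: ready-to-eat food, buyer-exempt → 0% → £0.00
Burrito bowl £12.79: ready-to-eat food, buyer-exempt → 0% → £0.00
Snow pants £146.41: clothing, buyer-exempt → 0% → £0.00
Running shoes £148.62: clothing, buyer-exempt → 0% → £0.00
Dress shirt £28.96: clothing, buyer-exempt → 0% → £0.00
Pet grooming £113.05: personal services → 0% → £0.00
Pair of sandals £67.89: clothing, buyer-exempt → 0% → £0.00
Café latte £5.08: ready-to-eat food, buyer-exempt → 0% → £0.00
Unrounded tax sum = £0.00 → £0.00

£0.00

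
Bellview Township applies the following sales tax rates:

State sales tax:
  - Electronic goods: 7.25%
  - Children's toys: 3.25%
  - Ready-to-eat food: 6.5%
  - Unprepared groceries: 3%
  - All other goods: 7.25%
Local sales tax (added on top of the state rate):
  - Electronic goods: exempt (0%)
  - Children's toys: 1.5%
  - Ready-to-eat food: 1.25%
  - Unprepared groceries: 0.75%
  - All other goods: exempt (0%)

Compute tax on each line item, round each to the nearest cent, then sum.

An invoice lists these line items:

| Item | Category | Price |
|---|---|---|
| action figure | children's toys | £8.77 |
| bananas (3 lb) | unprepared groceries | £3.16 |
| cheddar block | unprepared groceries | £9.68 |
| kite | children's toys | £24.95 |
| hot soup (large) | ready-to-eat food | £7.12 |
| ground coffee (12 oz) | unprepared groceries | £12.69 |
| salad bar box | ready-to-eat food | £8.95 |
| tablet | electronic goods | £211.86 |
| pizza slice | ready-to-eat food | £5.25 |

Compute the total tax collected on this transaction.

£19.58

Action figure £8.77: children's toys → 3.25% + 1.5% local = 4.75% → £0.42
Bananas (3 lb) £3.16: unprepared groceries → 3% + 0.75% local = 3.75% → £0.12
Cheddar block £9.68: unprepared groceries → 3% + 0.75% local = 3.75% → £0.36
Kite £24.95: children's toys → 3.25% + 1.5% local = 4.75% → £1.19
Hot soup (large) £7.12: ready-to-eat food → 6.5% + 1.25% local = 7.75% → £0.55
Ground coffee (12 oz) £12.69: unprepared groceries → 3% + 0.75% local = 3.75% → £0.48
Salad bar box £8.95: ready-to-eat food → 6.5% + 1.25% local = 7.75% → £0.69
Tablet £211.86: electronic goods → 7.25% + 0% local = 7.25% → £15.36
Pizza slice £5.25: ready-to-eat food → 6.5% + 1.25% local = 7.75% → £0.41
Total tax = £0.42 + £0.12 + £0.36 + £1.19 + £0.55 + £0.48 + £0.69 + £15.36 + £0.41 = £19.58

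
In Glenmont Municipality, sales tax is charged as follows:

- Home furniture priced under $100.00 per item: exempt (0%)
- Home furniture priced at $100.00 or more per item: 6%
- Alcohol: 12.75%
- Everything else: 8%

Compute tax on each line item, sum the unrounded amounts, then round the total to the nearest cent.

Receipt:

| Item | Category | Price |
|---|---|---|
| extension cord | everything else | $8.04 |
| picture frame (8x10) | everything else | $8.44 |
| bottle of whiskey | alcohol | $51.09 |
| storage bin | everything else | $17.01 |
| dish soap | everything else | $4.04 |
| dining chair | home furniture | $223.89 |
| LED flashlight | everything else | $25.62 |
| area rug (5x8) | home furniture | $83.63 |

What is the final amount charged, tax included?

$446.76

Extension cord $8.04: everything else → 8% → $0.6432
Picture frame (8x10) $8.44: everything else → 8% → $0.6752
Bottle of whiskey $51.09: alcohol → 12.75% → $6.513975
Storage bin $17.01: everything else → 8% → $1.3608
Dish soap $4.04: everything else → 8% → $0.3232
Dining chair $223.89: home furniture, $100.00 or more → 6% → $13.4334
LED flashlight $25.62: everything else → 8% → $2.0496
Area rug (5x8) $83.63: home furniture, under $100.00 → 0% → $0.00
Subtotal = $421.76; unrounded tax = $24.999375 → $25.00; total due = $446.76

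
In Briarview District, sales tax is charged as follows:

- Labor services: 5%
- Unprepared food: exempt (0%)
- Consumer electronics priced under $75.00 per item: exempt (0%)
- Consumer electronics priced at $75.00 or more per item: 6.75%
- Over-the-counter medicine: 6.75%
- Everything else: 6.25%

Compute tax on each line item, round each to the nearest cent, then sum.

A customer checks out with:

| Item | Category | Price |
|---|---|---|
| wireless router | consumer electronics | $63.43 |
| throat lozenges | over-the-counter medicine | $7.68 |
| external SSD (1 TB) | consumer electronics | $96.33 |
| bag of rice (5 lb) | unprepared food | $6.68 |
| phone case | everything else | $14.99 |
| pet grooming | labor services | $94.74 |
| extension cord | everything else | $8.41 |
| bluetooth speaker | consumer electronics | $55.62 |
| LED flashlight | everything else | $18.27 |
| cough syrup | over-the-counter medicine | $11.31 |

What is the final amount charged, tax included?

Wireless router $63.43: consumer electronics, under $75.00 → 0% → $0.00
Throat lozenges $7.68: over-the-counter medicine → 6.75% → $0.52
External SSD (1 TB) $96.33: consumer electronics, $75.00 or more → 6.75% → $6.50
Bag of rice (5 lb) $6.68: unprepared food → 0% → $0.00
Phone case $14.99: everything else → 6.25% → $0.94
Pet grooming $94.74: labor services → 5% → $4.74
Extension cord $8.41: everything else → 6.25% → $0.53
Bluetooth speaker $55.62: consumer electronics, under $75.00 → 0% → $0.00
LED flashlight $18.27: everything else → 6.25% → $1.14
Cough syrup $11.31: over-the-counter medicine → 6.75% → $0.76
Subtotal = $377.46; tax = $15.13; total due = $392.59

$392.59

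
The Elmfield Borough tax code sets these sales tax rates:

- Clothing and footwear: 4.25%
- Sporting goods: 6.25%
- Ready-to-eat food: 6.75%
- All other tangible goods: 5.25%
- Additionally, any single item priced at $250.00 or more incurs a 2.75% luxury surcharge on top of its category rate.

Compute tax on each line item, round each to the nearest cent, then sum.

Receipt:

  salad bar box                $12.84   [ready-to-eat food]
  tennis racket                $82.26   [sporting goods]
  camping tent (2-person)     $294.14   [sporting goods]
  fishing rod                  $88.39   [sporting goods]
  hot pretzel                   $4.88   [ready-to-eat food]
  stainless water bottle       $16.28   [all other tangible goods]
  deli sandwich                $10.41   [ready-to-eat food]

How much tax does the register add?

$39.88

Salad bar box $12.84: ready-to-eat food → 6.75% → $0.87
Tennis racket $82.26: sporting goods → 6.25% → $5.14
Camping tent (2-person) $294.14: sporting goods → 6.25% + 2.75% surcharge = 9% → $26.47
Fishing rod $88.39: sporting goods → 6.25% → $5.52
Hot pretzel $4.88: ready-to-eat food → 6.75% → $0.33
Stainless water bottle $16.28: all other tangible goods → 5.25% → $0.85
Deli sandwich $10.41: ready-to-eat food → 6.75% → $0.70
Total tax = $0.87 + $5.14 + $26.47 + $5.52 + $0.33 + $0.85 + $0.70 = $39.88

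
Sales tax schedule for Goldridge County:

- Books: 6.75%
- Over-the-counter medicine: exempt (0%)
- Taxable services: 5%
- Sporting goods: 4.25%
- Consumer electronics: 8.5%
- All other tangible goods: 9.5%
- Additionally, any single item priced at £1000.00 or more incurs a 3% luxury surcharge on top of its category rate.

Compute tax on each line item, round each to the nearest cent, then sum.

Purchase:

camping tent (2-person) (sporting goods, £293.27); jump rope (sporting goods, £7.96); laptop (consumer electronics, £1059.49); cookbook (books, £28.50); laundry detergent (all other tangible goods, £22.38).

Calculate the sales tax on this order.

Camping tent (2-person) £293.27: sporting goods → 4.25% → £12.46
Jump rope £7.96: sporting goods → 4.25% → £0.34
Laptop £1059.49: consumer electronics → 8.5% + 3% surcharge = 11.5% → £121.84
Cookbook £28.50: books → 6.75% → £1.92
Laundry detergent £22.38: all other tangible goods → 9.5% → £2.13
Total tax = £12.46 + £0.34 + £121.84 + £1.92 + £2.13 = £138.69

£138.69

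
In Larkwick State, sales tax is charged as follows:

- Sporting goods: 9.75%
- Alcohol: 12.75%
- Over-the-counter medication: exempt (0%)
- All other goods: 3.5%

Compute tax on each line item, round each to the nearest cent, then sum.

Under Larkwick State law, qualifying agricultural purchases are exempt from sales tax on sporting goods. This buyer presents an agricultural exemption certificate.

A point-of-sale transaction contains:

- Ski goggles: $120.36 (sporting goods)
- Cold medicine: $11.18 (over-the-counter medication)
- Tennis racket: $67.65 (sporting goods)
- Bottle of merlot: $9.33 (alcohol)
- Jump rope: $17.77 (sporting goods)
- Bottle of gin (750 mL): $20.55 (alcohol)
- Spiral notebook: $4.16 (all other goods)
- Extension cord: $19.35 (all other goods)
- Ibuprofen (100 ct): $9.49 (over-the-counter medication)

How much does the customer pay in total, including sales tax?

Ski goggles $120.36: sporting goods, buyer-exempt → 0% → $0.00
Cold medicine $11.18: over-the-counter medication → 0% → $0.00
Tennis racket $67.65: sporting goods, buyer-exempt → 0% → $0.00
Bottle of merlot $9.33: alcohol → 12.75% → $1.19
Jump rope $17.77: sporting goods, buyer-exempt → 0% → $0.00
Bottle of gin (750 mL) $20.55: alcohol → 12.75% → $2.62
Spiral notebook $4.16: all other goods → 3.5% → $0.15
Extension cord $19.35: all other goods → 3.5% → $0.68
Ibuprofen (100 ct) $9.49: over-the-counter medication → 0% → $0.00
Subtotal = $279.84; tax = $4.64; total due = $284.48

$284.48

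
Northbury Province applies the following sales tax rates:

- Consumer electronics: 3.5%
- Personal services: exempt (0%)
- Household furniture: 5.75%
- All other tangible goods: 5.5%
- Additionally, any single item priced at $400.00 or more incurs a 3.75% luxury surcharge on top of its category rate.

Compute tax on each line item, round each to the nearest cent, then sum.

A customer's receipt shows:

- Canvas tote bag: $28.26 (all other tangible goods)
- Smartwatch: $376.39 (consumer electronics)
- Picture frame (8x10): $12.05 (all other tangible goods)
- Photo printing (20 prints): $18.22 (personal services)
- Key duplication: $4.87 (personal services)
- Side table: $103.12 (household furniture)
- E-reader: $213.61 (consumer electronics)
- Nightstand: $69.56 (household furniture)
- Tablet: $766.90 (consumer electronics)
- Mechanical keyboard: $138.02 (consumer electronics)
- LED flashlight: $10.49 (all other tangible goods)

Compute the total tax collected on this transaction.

Canvas tote bag $28.26: all other tangible goods → 5.5% → $1.55
Smartwatch $376.39: consumer electronics → 3.5% → $13.17
Picture frame (8x10) $12.05: all other tangible goods → 5.5% → $0.66
Photo printing (20 prints) $18.22: personal services → 0% → $0.00
Key duplication $4.87: personal services → 0% → $0.00
Side table $103.12: household furniture → 5.75% → $5.93
E-reader $213.61: consumer electronics → 3.5% → $7.48
Nightstand $69.56: household furniture → 5.75% → $4.00
Tablet $766.90: consumer electronics → 3.5% + 3.75% surcharge = 7.25% → $55.60
Mechanical keyboard $138.02: consumer electronics → 3.5% → $4.83
LED flashlight $10.49: all other tangible goods → 5.5% → $0.58
Total tax = $1.55 + $13.17 + $0.66 + $5.93 + $7.48 + $4.00 + $55.60 + $4.83 + $0.58 = $93.80

$93.80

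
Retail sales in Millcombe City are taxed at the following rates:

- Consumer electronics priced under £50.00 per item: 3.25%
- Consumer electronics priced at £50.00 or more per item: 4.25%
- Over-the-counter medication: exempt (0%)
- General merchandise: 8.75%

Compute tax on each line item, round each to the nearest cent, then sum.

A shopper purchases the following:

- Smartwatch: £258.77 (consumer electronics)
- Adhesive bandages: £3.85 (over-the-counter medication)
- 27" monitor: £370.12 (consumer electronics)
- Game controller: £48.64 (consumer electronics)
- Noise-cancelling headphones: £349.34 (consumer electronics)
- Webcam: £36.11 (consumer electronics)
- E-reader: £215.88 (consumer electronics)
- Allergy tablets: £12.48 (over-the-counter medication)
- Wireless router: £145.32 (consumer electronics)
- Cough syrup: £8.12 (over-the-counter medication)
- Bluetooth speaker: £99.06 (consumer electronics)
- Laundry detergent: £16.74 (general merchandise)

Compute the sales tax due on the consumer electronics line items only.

Smartwatch £258.77: consumer electronics, £50.00 or more → 4.25% → £11.00
27" monitor £370.12: consumer electronics, £50.00 or more → 4.25% → £15.73
Game controller £48.64: consumer electronics, under £50.00 → 3.25% → £1.58
Noise-cancelling headphones £349.34: consumer electronics, £50.00 or more → 4.25% → £14.85
Webcam £36.11: consumer electronics, under £50.00 → 3.25% → £1.17
E-reader £215.88: consumer electronics, £50.00 or more → 4.25% → £9.17
Wireless router £145.32: consumer electronics, £50.00 or more → 4.25% → £6.18
Bluetooth speaker £99.06: consumer electronics, £50.00 or more → 4.25% → £4.21
Tax on consumer electronics = £11.00 + £15.73 + £1.58 + £14.85 + £1.17 + £9.17 + £6.18 + £4.21 = £63.89

£63.89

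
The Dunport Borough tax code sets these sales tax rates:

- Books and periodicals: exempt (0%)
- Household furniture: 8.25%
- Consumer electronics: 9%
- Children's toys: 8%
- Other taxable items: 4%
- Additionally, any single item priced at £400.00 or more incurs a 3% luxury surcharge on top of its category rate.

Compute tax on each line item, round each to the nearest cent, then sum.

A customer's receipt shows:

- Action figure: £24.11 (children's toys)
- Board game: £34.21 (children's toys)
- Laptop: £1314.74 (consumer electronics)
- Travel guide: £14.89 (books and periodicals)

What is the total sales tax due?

£162.44

Action figure £24.11: children's toys → 8% → £1.93
Board game £34.21: children's toys → 8% → £2.74
Laptop £1314.74: consumer electronics → 9% + 3% surcharge = 12% → £157.77
Travel guide £14.89: books and periodicals → 0% → £0.00
Total tax = £1.93 + £2.74 + £157.77 = £162.44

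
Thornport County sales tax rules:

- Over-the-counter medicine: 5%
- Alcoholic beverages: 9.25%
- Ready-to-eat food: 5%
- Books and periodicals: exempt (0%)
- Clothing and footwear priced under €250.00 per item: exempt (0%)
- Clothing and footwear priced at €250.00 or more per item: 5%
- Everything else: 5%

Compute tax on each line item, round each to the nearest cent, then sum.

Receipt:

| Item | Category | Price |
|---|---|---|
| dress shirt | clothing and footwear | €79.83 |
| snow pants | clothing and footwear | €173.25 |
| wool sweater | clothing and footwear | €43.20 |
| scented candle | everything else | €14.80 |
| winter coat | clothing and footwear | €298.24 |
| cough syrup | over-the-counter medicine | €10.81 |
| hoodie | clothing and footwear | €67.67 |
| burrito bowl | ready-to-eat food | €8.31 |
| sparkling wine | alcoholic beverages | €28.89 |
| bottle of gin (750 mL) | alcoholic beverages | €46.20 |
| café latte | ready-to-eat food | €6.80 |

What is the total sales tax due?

€23.89

Dress shirt €79.83: clothing and footwear, under €250.00 → 0% → €0.00
Snow pants €173.25: clothing and footwear, under €250.00 → 0% → €0.00
Wool sweater €43.20: clothing and footwear, under €250.00 → 0% → €0.00
Scented candle €14.80: everything else → 5% → €0.74
Winter coat €298.24: clothing and footwear, €250.00 or more → 5% → €14.91
Cough syrup €10.81: over-the-counter medicine → 5% → €0.54
Hoodie €67.67: clothing and footwear, under €250.00 → 0% → €0.00
Burrito bowl €8.31: ready-to-eat food → 5% → €0.42
Sparkling wine €28.89: alcoholic beverages → 9.25% → €2.67
Bottle of gin (750 mL) €46.20: alcoholic beverages → 9.25% → €4.27
Café latte €6.80: ready-to-eat food → 5% → €0.34
Total tax = €0.74 + €14.91 + €0.54 + €0.42 + €2.67 + €4.27 + €0.34 = €23.89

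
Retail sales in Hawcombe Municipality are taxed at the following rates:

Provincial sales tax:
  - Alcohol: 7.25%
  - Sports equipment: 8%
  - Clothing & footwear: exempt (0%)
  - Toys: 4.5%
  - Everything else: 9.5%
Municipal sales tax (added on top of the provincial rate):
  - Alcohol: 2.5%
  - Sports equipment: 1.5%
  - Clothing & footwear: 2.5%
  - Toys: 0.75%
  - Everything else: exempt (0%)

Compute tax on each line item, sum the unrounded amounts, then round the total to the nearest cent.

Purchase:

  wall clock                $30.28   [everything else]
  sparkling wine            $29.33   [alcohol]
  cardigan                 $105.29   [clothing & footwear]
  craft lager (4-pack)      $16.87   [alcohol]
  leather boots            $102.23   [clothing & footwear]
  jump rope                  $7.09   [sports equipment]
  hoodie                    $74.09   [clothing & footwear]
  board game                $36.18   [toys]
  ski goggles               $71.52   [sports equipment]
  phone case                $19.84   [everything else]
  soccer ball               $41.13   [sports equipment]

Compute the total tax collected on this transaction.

$29.58

Wall clock $30.28: everything else → 9.5% + 0% municipal = 9.5% → $2.8766
Sparkling wine $29.33: alcohol → 7.25% + 2.5% municipal = 9.75% → $2.859675
Cardigan $105.29: clothing & footwear → 0% + 2.5% municipal = 2.5% → $2.63225
Craft lager (4-pack) $16.87: alcohol → 7.25% + 2.5% municipal = 9.75% → $1.644825
Leather boots $102.23: clothing & footwear → 0% + 2.5% municipal = 2.5% → $2.55575
Jump rope $7.09: sports equipment → 8% + 1.5% municipal = 9.5% → $0.67355
Hoodie $74.09: clothing & footwear → 0% + 2.5% municipal = 2.5% → $1.85225
Board game $36.18: toys → 4.5% + 0.75% municipal = 5.25% → $1.89945
Ski goggles $71.52: sports equipment → 8% + 1.5% municipal = 9.5% → $6.7944
Phone case $19.84: everything else → 9.5% + 0% municipal = 9.5% → $1.8848
Soccer ball $41.13: sports equipment → 8% + 1.5% municipal = 9.5% → $3.90735
Unrounded tax sum = $29.5809 → $29.58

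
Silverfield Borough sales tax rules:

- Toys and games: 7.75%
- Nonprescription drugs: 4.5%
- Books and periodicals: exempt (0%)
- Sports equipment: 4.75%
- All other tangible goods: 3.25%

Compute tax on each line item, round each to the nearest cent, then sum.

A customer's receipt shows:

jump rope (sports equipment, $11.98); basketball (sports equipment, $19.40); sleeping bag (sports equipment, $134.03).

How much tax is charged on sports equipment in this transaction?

Jump rope $11.98: sports equipment → 4.75% → $0.57
Basketball $19.40: sports equipment → 4.75% → $0.92
Sleeping bag $134.03: sports equipment → 4.75% → $6.37
Tax on sports equipment = $0.57 + $0.92 + $6.37 = $7.86

$7.86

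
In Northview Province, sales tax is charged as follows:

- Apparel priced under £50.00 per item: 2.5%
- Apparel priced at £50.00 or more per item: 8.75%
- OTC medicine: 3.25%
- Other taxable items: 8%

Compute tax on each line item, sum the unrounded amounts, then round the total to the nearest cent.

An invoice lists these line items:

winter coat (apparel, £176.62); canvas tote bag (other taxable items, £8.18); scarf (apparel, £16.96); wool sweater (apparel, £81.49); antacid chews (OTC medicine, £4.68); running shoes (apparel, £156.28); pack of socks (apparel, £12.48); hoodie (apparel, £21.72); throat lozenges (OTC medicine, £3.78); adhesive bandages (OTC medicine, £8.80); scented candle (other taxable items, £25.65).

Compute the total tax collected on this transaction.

Winter coat £176.62: apparel, £50.00 or more → 8.75% → £15.45425
Canvas tote bag £8.18: other taxable items → 8% → £0.6544
Scarf £16.96: apparel, under £50.00 → 2.5% → £0.424
Wool sweater £81.49: apparel, £50.00 or more → 8.75% → £7.130375
Antacid chews £4.68: OTC medicine → 3.25% → £0.1521
Running shoes £156.28: apparel, £50.00 or more → 8.75% → £13.6745
Pack of socks £12.48: apparel, under £50.00 → 2.5% → £0.312
Hoodie £21.72: apparel, under £50.00 → 2.5% → £0.543
Throat lozenges £3.78: OTC medicine → 3.25% → £0.12285
Adhesive bandages £8.80: OTC medicine → 3.25% → £0.286
Scented candle £25.65: other taxable items → 8% → £2.052
Unrounded tax sum = £40.805475 → £40.81

£40.81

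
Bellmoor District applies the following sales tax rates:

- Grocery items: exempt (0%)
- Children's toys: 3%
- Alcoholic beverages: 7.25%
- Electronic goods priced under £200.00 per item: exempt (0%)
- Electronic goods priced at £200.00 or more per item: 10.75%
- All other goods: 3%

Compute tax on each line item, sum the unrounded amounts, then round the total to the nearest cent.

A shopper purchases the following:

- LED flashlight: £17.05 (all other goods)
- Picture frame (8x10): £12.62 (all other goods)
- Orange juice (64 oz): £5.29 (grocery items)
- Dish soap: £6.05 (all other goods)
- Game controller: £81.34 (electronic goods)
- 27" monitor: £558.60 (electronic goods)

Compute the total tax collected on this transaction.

£61.12

LED flashlight £17.05: all other goods → 3% → £0.5115
Picture frame (8x10) £12.62: all other goods → 3% → £0.3786
Orange juice (64 oz) £5.29: grocery items → 0% → £0.00
Dish soap £6.05: all other goods → 3% → £0.1815
Game controller £81.34: electronic goods, under £200.00 → 0% → £0.00
27" monitor £558.60: electronic goods, £200.00 or more → 10.75% → £60.0495
Unrounded tax sum = £61.1211 → £61.12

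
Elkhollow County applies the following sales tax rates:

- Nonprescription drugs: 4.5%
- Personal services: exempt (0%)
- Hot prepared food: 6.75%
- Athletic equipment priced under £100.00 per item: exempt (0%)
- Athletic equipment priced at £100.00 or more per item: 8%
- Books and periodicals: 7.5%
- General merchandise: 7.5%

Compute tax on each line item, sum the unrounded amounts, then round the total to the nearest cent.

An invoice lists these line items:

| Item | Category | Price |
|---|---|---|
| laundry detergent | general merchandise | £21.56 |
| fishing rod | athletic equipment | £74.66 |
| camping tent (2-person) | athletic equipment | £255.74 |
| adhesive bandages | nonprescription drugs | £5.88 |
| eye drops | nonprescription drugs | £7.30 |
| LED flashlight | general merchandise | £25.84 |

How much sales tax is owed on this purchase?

Laundry detergent £21.56: general merchandise → 7.5% → £1.617
Fishing rod £74.66: athletic equipment, under £100.00 → 0% → £0.00
Camping tent (2-person) £255.74: athletic equipment, £100.00 or more → 8% → £20.4592
Adhesive bandages £5.88: nonprescription drugs → 4.5% → £0.2646
Eye drops £7.30: nonprescription drugs → 4.5% → £0.3285
LED flashlight £25.84: general merchandise → 7.5% → £1.938
Unrounded tax sum = £24.6073 → £24.61

£24.61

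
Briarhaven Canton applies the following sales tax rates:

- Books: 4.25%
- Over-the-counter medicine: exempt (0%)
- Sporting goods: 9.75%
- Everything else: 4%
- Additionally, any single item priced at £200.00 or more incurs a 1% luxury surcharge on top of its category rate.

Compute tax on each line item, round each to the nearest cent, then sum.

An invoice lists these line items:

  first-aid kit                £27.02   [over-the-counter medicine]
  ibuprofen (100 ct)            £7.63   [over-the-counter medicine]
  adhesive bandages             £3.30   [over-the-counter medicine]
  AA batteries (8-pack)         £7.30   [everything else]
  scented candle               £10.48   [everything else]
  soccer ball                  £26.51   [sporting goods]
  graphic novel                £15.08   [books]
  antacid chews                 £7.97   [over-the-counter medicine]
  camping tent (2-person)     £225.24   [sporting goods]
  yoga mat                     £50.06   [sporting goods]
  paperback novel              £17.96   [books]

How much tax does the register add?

First-aid kit £27.02: over-the-counter medicine → 0% → £0.00
Ibuprofen (100 ct) £7.63: over-the-counter medicine → 0% → £0.00
Adhesive bandages £3.30: over-the-counter medicine → 0% → £0.00
AA batteries (8-pack) £7.30: everything else → 4% → £0.29
Scented candle £10.48: everything else → 4% → £0.42
Soccer ball £26.51: sporting goods → 9.75% → £2.58
Graphic novel £15.08: books → 4.25% → £0.64
Antacid chews £7.97: over-the-counter medicine → 0% → £0.00
Camping tent (2-person) £225.24: sporting goods → 9.75% + 1% surcharge = 10.75% → £24.21
Yoga mat £50.06: sporting goods → 9.75% → £4.88
Paperback novel £17.96: books → 4.25% → £0.76
Total tax = £0.29 + £0.42 + £2.58 + £0.64 + £24.21 + £4.88 + £0.76 = £33.78

£33.78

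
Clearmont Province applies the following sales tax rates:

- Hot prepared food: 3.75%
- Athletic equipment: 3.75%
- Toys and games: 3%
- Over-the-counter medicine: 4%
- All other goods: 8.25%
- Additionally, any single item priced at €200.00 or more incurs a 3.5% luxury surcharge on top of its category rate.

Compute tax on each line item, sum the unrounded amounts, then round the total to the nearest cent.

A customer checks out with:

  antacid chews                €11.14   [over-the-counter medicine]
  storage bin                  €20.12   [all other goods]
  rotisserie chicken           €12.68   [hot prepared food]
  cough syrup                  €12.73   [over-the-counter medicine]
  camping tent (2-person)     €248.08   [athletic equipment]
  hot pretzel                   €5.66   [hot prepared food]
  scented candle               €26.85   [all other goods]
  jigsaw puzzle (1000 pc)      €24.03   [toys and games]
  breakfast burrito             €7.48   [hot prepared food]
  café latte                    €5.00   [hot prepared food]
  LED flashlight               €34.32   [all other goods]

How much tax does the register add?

Antacid chews €11.14: over-the-counter medicine → 4% → €0.4456
Storage bin €20.12: all other goods → 8.25% → €1.6599
Rotisserie chicken €12.68: hot prepared food → 3.75% → €0.4755
Cough syrup €12.73: over-the-counter medicine → 4% → €0.5092
Camping tent (2-person) €248.08: athletic equipment → 3.75% + 3.5% surcharge = 7.25% → €17.9858
Hot pretzel €5.66: hot prepared food → 3.75% → €0.21225
Scented candle €26.85: all other goods → 8.25% → €2.215125
Jigsaw puzzle (1000 pc) €24.03: toys and games → 3% → €0.7209
Breakfast burrito €7.48: hot prepared food → 3.75% → €0.2805
Café latte €5.00: hot prepared food → 3.75% → €0.1875
LED flashlight €34.32: all other goods → 8.25% → €2.8314
Unrounded tax sum = €27.523675 → €27.52

€27.52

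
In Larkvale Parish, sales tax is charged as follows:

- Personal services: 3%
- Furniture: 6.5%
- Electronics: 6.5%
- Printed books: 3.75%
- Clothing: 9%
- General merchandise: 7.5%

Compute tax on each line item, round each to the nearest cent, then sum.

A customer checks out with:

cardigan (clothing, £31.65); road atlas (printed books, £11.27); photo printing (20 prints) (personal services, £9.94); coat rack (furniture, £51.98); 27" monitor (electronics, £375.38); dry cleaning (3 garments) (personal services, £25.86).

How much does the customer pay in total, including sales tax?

Cardigan £31.65: clothing → 9% → £2.85
Road atlas £11.27: printed books → 3.75% → £0.42
Photo printing (20 prints) £9.94: personal services → 3% → £0.30
Coat rack £51.98: furniture → 6.5% → £3.38
27" monitor £375.38: electronics → 6.5% → £24.40
Dry cleaning (3 garments) £25.86: personal services → 3% → £0.78
Subtotal = £506.08; tax = £32.13; total due = £538.21

£538.21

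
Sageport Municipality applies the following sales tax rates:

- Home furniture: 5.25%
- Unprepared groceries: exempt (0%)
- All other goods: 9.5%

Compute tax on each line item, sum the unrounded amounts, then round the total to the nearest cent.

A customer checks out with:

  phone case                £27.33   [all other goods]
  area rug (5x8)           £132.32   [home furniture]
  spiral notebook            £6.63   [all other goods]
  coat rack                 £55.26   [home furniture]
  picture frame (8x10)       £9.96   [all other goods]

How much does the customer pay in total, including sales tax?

Phone case £27.33: all other goods → 9.5% → £2.59635
Area rug (5x8) £132.32: home furniture → 5.25% → £6.9468
Spiral notebook £6.63: all other goods → 9.5% → £0.62985
Coat rack £55.26: home furniture → 5.25% → £2.90115
Picture frame (8x10) £9.96: all other goods → 9.5% → £0.9462
Subtotal = £231.50; unrounded tax = £14.02035 → £14.02; total due = £245.52

£245.52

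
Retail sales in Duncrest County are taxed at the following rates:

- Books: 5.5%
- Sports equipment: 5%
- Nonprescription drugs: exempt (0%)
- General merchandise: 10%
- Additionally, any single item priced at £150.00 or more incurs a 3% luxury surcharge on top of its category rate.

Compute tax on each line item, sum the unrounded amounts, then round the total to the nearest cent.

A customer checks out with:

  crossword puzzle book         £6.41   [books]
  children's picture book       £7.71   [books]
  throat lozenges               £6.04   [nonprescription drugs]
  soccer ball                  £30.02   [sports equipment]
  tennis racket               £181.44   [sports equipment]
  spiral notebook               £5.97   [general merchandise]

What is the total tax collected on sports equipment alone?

Soccer ball £30.02: sports equipment → 5% → £1.501
Tennis racket £181.44: sports equipment → 5% + 3% surcharge = 8% → £14.5152
Tax on sports equipment: unrounded sum = £16.0162 → £16.02

£16.02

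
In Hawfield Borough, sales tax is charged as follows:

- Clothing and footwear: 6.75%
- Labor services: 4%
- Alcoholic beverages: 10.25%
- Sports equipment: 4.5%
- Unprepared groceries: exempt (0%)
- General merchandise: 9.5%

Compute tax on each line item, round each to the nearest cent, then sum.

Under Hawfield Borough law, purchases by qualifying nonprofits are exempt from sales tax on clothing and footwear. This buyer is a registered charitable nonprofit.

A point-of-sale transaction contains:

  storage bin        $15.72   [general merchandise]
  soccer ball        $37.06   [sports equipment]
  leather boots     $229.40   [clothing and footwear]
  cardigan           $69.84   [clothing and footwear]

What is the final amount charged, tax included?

Storage bin $15.72: general merchandise → 9.5% → $1.49
Soccer ball $37.06: sports equipment → 4.5% → $1.67
Leather boots $229.40: clothing and footwear, buyer-exempt → 0% → $0.00
Cardigan $69.84: clothing and footwear, buyer-exempt → 0% → $0.00
Subtotal = $352.02; tax = $3.16; total due = $355.18

$355.18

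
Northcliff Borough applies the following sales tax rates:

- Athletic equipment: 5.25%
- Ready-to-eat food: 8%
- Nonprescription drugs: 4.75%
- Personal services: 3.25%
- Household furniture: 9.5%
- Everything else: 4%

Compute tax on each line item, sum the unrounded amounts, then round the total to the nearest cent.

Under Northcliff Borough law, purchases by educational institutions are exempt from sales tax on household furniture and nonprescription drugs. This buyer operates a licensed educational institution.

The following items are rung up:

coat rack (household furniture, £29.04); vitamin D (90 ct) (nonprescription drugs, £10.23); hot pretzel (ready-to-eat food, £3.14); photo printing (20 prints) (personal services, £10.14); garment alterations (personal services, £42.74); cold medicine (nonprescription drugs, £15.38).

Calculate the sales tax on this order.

Coat rack £29.04: household furniture, buyer-exempt → 0% → £0.00
Vitamin D (90 ct) £10.23: nonprescription drugs, buyer-exempt → 0% → £0.00
Hot pretzel £3.14: ready-to-eat food → 8% → £0.2512
Photo printing (20 prints) £10.14: personal services → 3.25% → £0.32955
Garment alterations £42.74: personal services → 3.25% → £1.38905
Cold medicine £15.38: nonprescription drugs, buyer-exempt → 0% → £0.00
Unrounded tax sum = £1.9698 → £1.97

£1.97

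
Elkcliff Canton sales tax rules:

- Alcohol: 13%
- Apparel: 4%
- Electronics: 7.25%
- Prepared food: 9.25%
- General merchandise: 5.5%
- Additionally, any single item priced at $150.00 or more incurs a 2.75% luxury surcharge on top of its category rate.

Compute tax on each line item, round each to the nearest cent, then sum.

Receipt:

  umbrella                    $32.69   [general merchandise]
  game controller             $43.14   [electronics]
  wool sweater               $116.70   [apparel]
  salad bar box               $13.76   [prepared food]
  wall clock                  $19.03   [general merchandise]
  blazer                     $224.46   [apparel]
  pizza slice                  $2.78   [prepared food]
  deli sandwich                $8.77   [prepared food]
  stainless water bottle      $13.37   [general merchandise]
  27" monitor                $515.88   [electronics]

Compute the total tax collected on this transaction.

$80.47

Umbrella $32.69: general merchandise → 5.5% → $1.80
Game controller $43.14: electronics → 7.25% → $3.13
Wool sweater $116.70: apparel → 4% → $4.67
Salad bar box $13.76: prepared food → 9.25% → $1.27
Wall clock $19.03: general merchandise → 5.5% → $1.05
Blazer $224.46: apparel → 4% + 2.75% surcharge = 6.75% → $15.15
Pizza slice $2.78: prepared food → 9.25% → $0.26
Deli sandwich $8.77: prepared food → 9.25% → $0.81
Stainless water bottle $13.37: general merchandise → 5.5% → $0.74
27" monitor $515.88: electronics → 7.25% + 2.75% surcharge = 10% → $51.59
Total tax = $1.80 + $3.13 + $4.67 + $1.27 + $1.05 + $15.15 + $0.26 + $0.81 + $0.74 + $51.59 = $80.47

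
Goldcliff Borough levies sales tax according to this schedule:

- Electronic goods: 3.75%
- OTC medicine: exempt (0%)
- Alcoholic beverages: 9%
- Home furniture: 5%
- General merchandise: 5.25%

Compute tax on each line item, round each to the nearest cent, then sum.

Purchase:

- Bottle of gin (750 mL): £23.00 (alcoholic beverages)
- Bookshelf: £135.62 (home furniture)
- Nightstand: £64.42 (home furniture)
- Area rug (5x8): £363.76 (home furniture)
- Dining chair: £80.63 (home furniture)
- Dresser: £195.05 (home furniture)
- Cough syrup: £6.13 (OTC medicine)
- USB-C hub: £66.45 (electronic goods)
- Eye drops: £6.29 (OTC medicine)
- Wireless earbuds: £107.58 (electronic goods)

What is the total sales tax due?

Bottle of gin (750 mL) £23.00: alcoholic beverages → 9% → £2.07
Bookshelf £135.62: home furniture → 5% → £6.78
Nightstand £64.42: home furniture → 5% → £3.22
Area rug (5x8) £363.76: home furniture → 5% → £18.19
Dining chair £80.63: home furniture → 5% → £4.03
Dresser £195.05: home furniture → 5% → £9.75
Cough syrup £6.13: OTC medicine → 0% → £0.00
USB-C hub £66.45: electronic goods → 3.75% → £2.49
Eye drops £6.29: OTC medicine → 0% → £0.00
Wireless earbuds £107.58: electronic goods → 3.75% → £4.03
Total tax = £2.07 + £6.78 + £3.22 + £18.19 + £4.03 + £9.75 + £2.49 + £4.03 = £50.56

£50.56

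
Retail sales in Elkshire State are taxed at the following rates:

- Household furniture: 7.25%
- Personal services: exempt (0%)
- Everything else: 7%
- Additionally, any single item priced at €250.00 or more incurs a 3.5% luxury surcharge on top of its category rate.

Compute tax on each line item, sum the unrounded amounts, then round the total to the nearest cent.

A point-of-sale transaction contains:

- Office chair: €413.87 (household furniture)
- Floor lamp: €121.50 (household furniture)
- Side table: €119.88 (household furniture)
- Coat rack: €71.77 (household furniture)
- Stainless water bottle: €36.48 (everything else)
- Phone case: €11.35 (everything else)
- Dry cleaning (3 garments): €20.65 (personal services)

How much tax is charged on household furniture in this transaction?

€67.19

Office chair €413.87: household furniture → 7.25% + 3.5% surcharge = 10.75% → €44.491025
Floor lamp €121.50: household furniture → 7.25% → €8.80875
Side table €119.88: household furniture → 7.25% → €8.6913
Coat rack €71.77: household furniture → 7.25% → €5.203325
Tax on household furniture: unrounded sum = €67.1944 → €67.19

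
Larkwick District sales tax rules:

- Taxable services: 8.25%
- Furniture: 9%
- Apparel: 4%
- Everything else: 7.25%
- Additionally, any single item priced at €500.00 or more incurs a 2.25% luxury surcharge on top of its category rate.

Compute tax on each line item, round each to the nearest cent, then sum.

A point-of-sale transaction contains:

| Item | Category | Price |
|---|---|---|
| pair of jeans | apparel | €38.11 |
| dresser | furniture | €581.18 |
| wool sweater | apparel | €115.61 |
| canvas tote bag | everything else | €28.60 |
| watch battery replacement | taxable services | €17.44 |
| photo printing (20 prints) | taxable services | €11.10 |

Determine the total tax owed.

€75.95

Pair of jeans €38.11: apparel → 4% → €1.52
Dresser €581.18: furniture → 9% + 2.25% surcharge = 11.25% → €65.38
Wool sweater €115.61: apparel → 4% → €4.62
Canvas tote bag €28.60: everything else → 7.25% → €2.07
Watch battery replacement €17.44: taxable services → 8.25% → €1.44
Photo printing (20 prints) €11.10: taxable services → 8.25% → €0.92
Total tax = €1.52 + €65.38 + €4.62 + €2.07 + €1.44 + €0.92 = €75.95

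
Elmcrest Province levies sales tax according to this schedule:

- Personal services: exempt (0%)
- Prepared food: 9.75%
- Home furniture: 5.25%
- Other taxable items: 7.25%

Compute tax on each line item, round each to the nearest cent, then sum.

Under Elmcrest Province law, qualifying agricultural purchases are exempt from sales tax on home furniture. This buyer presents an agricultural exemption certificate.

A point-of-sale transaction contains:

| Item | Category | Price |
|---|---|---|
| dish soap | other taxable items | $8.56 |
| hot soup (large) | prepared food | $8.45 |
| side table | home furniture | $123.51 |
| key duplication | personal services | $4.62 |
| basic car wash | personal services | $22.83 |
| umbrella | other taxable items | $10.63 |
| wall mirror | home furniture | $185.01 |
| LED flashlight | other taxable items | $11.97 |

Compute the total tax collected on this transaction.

Dish soap $8.56: other taxable items → 7.25% → $0.62
Hot soup (large) $8.45: prepared food → 9.75% → $0.82
Side table $123.51: home furniture, buyer-exempt → 0% → $0.00
Key duplication $4.62: personal services → 0% → $0.00
Basic car wash $22.83: personal services → 0% → $0.00
Umbrella $10.63: other taxable items → 7.25% → $0.77
Wall mirror $185.01: home furniture, buyer-exempt → 0% → $0.00
LED flashlight $11.97: other taxable items → 7.25% → $0.87
Total tax = $0.62 + $0.82 + $0.77 + $0.87 = $3.08

$3.08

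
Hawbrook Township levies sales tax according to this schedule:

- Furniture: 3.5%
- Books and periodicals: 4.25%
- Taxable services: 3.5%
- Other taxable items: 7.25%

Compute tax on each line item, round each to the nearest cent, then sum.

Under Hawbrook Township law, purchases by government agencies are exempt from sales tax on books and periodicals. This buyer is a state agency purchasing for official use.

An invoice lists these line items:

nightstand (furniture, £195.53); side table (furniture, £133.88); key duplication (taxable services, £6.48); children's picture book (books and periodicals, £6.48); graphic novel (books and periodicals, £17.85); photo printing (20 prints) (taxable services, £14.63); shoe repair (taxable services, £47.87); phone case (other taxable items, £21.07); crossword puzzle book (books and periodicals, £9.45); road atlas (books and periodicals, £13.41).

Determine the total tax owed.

Nightstand £195.53: furniture → 3.5% → £6.84
Side table £133.88: furniture → 3.5% → £4.69
Key duplication £6.48: taxable services → 3.5% → £0.23
Children's picture book £6.48: books and periodicals, buyer-exempt → 0% → £0.00
Graphic novel £17.85: books and periodicals, buyer-exempt → 0% → £0.00
Photo printing (20 prints) £14.63: taxable services → 3.5% → £0.51
Shoe repair £47.87: taxable services → 3.5% → £1.68
Phone case £21.07: other taxable items → 7.25% → £1.53
Crossword puzzle book £9.45: books and periodicals, buyer-exempt → 0% → £0.00
Road atlas £13.41: books and periodicals, buyer-exempt → 0% → £0.00
Total tax = £6.84 + £4.69 + £0.23 + £0.51 + £1.68 + £1.53 = £15.48

£15.48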